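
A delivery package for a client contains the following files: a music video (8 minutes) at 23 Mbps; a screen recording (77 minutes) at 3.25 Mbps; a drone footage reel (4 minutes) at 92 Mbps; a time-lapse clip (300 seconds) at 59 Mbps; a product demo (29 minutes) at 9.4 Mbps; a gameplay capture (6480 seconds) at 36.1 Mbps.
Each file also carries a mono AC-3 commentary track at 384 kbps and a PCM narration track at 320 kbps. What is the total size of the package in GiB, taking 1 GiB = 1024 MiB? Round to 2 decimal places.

37.94 GiB

Audio total: 384 + 320 = 704 kbps = 0.704 Mbps.
music video: 23.704 Mbps × 480 s = 11377.9 Mb
screen recording: 3.954 Mbps × 4620 s = 18267.5 Mb
drone footage reel: 92.704 Mbps × 240 s = 22249.0 Mb
time-lapse clip: 59.704 Mbps × 300 s = 17911.2 Mb
product demo: 10.104 Mbps × 1740 s = 17581.0 Mb
gameplay capture: 36.804 Mbps × 6480 s = 238489.9 Mb
Total: 325876.4 Mb = 40734.6 MB.
= 37.94 GiB.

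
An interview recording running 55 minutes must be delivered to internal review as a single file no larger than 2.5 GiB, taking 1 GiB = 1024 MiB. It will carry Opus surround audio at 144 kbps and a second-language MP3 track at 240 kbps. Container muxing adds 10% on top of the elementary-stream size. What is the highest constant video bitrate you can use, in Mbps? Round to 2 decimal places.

Budget: 2.5 GiB = 21474.8 Mb.
Stream payload after overhead: 21474.8 / 1.10 = 19522.6 Mb.
55 min = 3300 s
Total bitrate budget: 19522.6 Mb / 3300 s = 5.916 Mbps.
Audio total: 144 + 240 = 384 kbps = 0.384 Mbps.
Video: 5.916 − 0.384 = 5.532 Mbps.

5.53 Mbps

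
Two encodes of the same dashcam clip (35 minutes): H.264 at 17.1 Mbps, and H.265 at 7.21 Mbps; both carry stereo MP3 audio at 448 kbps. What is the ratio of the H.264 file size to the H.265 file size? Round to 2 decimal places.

35 min = 2100 s
Audio: 448 kbps = 0.448 Mbps.
H.264: 17.548 Mbps × 2100 s = 36850.8 Mb = 4.290 GiB.
H.265: 7.658 Mbps × 2100 s = 16081.8 Mb = 1.872 GiB.
Ratio: 4.290 / 1.872 = 2.291.

2.29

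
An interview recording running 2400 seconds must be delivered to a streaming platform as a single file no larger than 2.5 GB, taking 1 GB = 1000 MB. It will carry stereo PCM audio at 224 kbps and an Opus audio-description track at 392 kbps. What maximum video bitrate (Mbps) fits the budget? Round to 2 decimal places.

Budget: 2.5 GB = 20000.0 Mb.
Total bitrate budget: 20000.0 Mb / 2400 s = 8.333 Mbps.
Audio total: 224 + 392 = 616 kbps = 0.616 Mbps.
Video: 8.333 − 0.616 = 7.717 Mbps.

7.72 Mbps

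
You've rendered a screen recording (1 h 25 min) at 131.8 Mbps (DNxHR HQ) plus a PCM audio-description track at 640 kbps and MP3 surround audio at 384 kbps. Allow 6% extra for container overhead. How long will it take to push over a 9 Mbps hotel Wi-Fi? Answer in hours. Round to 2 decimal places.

1 h 25 min = 85 min = 5100 s
Audio total: 640 + 384 = 1024 kbps = 1.024 Mbps.
Total bitrate: 132.824 Mbps.
File: 132.824 Mbps × 5100 s = 677402.4 Mb.
With 6% container overhead: ×1.06. → 718046.5 Mb.
At 9 Mbps: 718046.5 / 9 = 79782.9 s ≈ 22.2 hours.

22.16 hours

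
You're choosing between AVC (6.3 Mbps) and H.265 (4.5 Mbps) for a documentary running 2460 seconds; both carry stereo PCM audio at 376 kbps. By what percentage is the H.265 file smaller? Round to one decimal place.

Audio: 376 kbps = 0.376 Mbps.
AVC: 6.676 Mbps × 2460 s = 16423.0 Mb = 2.053 GB.
H.265: 4.876 Mbps × 2460 s = 11995.0 Mb = 1.499 GB.
Reduction: (1 − 1.499/2.053) × 100 = 26.96%.

27.0%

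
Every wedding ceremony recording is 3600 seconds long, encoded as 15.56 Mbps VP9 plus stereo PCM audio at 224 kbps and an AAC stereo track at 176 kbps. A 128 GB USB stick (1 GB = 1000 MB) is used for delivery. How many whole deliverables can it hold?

17

Audio total: 224 + 176 = 400 kbps = 0.400 Mbps.
Total bitrate: 15.960 Mbps.
Per item: 15.960 Mbps × 3600 s = 57,456 Mb = 7,182 MB.
Capacity: 128 GB = 1,024,000 Mb; 17.82 items → 17 complete.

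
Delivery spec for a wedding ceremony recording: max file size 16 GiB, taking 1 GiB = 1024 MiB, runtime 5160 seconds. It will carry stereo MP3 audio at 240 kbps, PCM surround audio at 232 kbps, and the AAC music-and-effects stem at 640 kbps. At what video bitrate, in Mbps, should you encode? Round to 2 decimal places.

25.52 Mbps

Budget: 16 GiB = 137439.0 Mb.
Total bitrate budget: 137439.0 Mb / 5160 s = 26.635 Mbps.
Audio total: 240 + 232 + 640 = 1112 kbps = 1.112 Mbps.
Video: 26.635 − 1.112 = 25.523 Mbps.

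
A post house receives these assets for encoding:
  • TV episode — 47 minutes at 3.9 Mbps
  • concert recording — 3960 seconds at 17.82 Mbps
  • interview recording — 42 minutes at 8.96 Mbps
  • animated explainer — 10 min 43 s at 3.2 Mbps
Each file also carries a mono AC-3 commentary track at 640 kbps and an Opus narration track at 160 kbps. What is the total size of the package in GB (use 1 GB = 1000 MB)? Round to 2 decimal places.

Audio total: 640 + 160 = 800 kbps = 0.800 Mbps.
TV episode: 4.700 Mbps × 2820 s = 13254.0 Mb
concert recording: 18.620 Mbps × 3960 s = 73735.2 Mb
interview recording: 9.760 Mbps × 2520 s = 24595.2 Mb
animated explainer: 4.000 Mbps × 643 s = 2572.0 Mb
Total: 114156.4 Mb = 14269.5 MB.
= 14.27 GB.

14.27 GB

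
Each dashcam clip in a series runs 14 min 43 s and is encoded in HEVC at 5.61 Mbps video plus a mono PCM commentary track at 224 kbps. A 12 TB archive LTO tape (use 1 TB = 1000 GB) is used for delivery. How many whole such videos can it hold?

18635

14 min 43 s = 883 s
Audio: 224 kbps = 0.224 Mbps.
Total bitrate: 5.834 Mbps.
Per item: 5.834 Mbps × 883 s = 5,151 Mb = 643.9 MB.
Capacity: 12 TB = 96,000,000 Mb; 18635.63 items → 18635 complete.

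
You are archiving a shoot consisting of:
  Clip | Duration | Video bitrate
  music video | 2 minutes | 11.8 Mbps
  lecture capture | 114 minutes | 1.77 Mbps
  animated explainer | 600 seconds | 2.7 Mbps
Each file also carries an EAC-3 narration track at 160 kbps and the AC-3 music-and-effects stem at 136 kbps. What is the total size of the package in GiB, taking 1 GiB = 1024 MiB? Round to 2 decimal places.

Audio total: 160 + 136 = 296 kbps = 0.296 Mbps.
music video: 12.096 Mbps × 120 s = 1451.5 Mb
lecture capture: 2.066 Mbps × 6840 s = 14131.4 Mb
animated explainer: 2.996 Mbps × 600 s = 1797.6 Mb
Total: 17380.6 Mb = 2172.6 MB.
= 2.023 GiB.

2.02 GiB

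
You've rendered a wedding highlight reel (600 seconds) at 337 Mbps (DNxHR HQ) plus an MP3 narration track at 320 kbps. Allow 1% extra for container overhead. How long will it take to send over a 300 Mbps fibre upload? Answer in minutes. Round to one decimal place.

11.4 minutes

Audio: 320 kbps = 0.320 Mbps.
Total bitrate: 337.320 Mbps.
File: 337.320 Mbps × 600 s = 202392.0 Mb.
With 1% container overhead: ×1.01. → 204415.9 Mb.
At 300 Mbps: 204415.9 / 300 = 681.4 s ≈ 11.4 minutes.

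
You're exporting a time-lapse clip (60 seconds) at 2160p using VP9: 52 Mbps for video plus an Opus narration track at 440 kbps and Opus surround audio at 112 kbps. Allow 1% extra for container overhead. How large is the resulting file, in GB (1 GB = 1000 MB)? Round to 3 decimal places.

Audio total: 440 + 112 = 552 kbps = 0.552 Mbps.
Total bitrate: 52 + 0.552 = 52.552 Mbps.
Stream data: 52.552 Mbps × 60 s = 3153.1 Mb.
With 1% container overhead: ×1.01.
3,185 Mb ÷ 8 = 398.1 MB → 0.3981 GB.

0.398 GB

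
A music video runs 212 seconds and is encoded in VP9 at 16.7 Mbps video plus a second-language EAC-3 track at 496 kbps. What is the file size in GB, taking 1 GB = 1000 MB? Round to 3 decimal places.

Audio: 496 kbps = 0.496 Mbps.
Total bitrate: 16.7 + 0.496 = 17.196 Mbps.
Stream data: 17.196 Mbps × 212 s = 3645.6 Mb.
3,646 Mb ÷ 8 = 455.7 MB → 0.4557 GB.

0.456 GB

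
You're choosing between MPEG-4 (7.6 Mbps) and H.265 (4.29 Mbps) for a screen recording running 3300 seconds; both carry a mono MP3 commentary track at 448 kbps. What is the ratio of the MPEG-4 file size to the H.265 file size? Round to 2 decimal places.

Audio: 448 kbps = 0.448 Mbps.
MPEG-4: 8.048 Mbps × 3300 s = 26558.4 Mb = 3.092 GiB.
H.265: 4.738 Mbps × 3300 s = 15635.4 Mb = 1.820 GiB.
Ratio: 3.092 / 1.820 = 1.699.

1.70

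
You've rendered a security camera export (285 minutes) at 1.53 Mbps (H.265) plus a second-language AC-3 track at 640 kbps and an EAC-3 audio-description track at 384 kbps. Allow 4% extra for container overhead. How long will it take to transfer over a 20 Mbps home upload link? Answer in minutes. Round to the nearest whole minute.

38 minutes

285 min = 17100 s
Audio total: 640 + 384 = 1024 kbps = 1.024 Mbps.
Total bitrate: 2.554 Mbps.
File: 2.554 Mbps × 17100 s = 43673.4 Mb.
With 4% container overhead: ×1.04. → 45420.3 Mb.
At 20 Mbps: 45420.3 / 20 = 2271.0 s ≈ 37.9 minutes.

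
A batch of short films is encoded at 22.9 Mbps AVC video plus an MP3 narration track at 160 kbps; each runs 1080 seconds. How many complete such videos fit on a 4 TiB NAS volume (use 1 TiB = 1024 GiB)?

1412

Audio: 160 kbps = 0.160 Mbps.
Total bitrate: 23.060 Mbps.
Per item: 23.060 Mbps × 1080 s = 24,905 Mb = 3,113 MB.
Capacity: 4 TiB = 35,184,372 Mb; 1412.75 items → 1412 complete.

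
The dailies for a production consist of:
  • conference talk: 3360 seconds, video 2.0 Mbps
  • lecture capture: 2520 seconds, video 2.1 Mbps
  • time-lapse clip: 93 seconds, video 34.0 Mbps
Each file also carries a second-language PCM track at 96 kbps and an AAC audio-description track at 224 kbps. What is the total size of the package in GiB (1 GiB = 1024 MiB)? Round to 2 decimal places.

Audio total: 96 + 224 = 320 kbps = 0.320 Mbps.
conference talk: 2.320 Mbps × 3360 s = 7795.2 Mb
lecture capture: 2.420 Mbps × 2520 s = 6098.4 Mb
time-lapse clip: 34.320 Mbps × 93 s = 3191.8 Mb
Total: 17085.4 Mb = 2135.7 MB.
= 1.989 GiB.

1.99 GiB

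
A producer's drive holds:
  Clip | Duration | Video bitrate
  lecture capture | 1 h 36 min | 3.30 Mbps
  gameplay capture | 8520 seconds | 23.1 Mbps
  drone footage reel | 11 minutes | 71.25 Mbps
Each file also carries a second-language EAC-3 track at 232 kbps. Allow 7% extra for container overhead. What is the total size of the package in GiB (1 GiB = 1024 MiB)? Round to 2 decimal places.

Audio: 232 kbps = 0.232 Mbps.
lecture capture: 3.532 Mbps × 5760 s × 1.07 = 21768.4 Mb
gameplay capture: 23.332 Mbps × 8520 s × 1.07 = 212703.8 Mb
drone footage reel: 71.482 Mbps × 660 s × 1.07 = 50480.6 Mb
Total: 284952.9 Mb = 35619.1 MB.
= 33.17 GiB.

33.17 GiB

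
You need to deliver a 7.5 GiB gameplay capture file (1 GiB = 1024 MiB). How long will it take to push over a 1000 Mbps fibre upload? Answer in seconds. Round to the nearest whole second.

64 seconds

File: 7.5 GiB = 64424.5 Mb.
At 1000 Mbps: 64424.5 / 1000 = 64.4 s ≈ 64.4 seconds.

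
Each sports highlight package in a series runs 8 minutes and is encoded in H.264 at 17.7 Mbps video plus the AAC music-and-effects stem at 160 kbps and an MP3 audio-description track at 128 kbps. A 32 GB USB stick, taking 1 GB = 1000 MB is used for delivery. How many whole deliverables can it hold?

8 min = 480 s
Audio total: 160 + 128 = 288 kbps = 0.288 Mbps.
Total bitrate: 17.988 Mbps.
Per item: 17.988 Mbps × 480 s = 8,634 Mb = 1,079 MB.
Capacity: 32 GB = 256,000 Mb; 29.65 items → 29 complete.

29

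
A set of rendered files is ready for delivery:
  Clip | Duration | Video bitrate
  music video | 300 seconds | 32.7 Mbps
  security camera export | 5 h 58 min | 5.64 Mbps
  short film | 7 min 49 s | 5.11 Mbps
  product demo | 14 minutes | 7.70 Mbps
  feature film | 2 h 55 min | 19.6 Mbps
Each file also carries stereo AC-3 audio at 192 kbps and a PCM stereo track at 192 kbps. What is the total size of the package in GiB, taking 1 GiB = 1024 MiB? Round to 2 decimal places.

41.74 GiB

Audio total: 192 + 192 = 384 kbps = 0.384 Mbps.
music video: 33.084 Mbps × 300 s = 9925.2 Mb
security camera export: 6.024 Mbps × 21480 s = 129395.5 Mb
short film: 5.494 Mbps × 469 s = 2576.7 Mb
product demo: 8.084 Mbps × 840 s = 6790.6 Mb
feature film: 19.984 Mbps × 10500 s = 209832.0 Mb
Total: 358520.0 Mb = 44815.0 MB.
= 41.74 GiB.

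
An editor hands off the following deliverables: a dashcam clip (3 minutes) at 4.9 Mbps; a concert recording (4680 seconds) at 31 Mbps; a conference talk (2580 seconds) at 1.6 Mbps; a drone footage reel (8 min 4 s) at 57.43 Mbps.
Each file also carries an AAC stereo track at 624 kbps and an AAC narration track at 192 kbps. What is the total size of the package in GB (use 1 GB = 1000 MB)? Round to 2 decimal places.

23.04 GB

Audio total: 624 + 192 = 816 kbps = 0.816 Mbps.
dashcam clip: 5.716 Mbps × 180 s = 1028.9 Mb
concert recording: 31.816 Mbps × 4680 s = 148898.9 Mb
conference talk: 2.416 Mbps × 2580 s = 6233.3 Mb
drone footage reel: 58.246 Mbps × 484 s = 28191.1 Mb
Total: 184352.1 Mb = 23044.0 MB.
= 23.04 GB.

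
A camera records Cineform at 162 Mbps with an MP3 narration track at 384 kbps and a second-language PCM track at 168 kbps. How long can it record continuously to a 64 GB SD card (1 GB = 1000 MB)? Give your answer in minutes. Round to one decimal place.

Audio total: 384 + 168 = 552 kbps = 0.552 Mbps.
Total bitrate: 162 + 0.552 = 162.552 Mbps.
Capacity: 64 GB = 512,000 Mb.
Recording time: 512,000 / 162.552 = 3,150 s ≈ 52.5 minutes.

52.5 minutes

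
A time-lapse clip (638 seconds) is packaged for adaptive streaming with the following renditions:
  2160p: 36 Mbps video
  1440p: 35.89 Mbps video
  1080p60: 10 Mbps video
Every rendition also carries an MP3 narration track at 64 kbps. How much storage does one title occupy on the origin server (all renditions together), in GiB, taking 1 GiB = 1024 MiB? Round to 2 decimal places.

Audio: 64 kbps = 0.064 Mbps.
Sum of rendition bitrates: (36+0.064) + (35.89+0.064) + (10+0.064) = 82.082 Mbps.
× 638 s = 52,368 Mb = 6,546 MB = 6.096 GiB.

6.10 GiB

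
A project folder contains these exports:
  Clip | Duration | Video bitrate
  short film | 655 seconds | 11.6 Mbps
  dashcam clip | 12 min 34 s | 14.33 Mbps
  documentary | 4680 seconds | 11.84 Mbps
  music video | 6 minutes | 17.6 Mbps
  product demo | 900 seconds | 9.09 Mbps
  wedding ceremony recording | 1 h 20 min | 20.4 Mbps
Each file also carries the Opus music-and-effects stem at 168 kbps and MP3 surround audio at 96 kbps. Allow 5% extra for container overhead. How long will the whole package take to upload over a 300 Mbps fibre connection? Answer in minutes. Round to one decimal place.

11.1 minutes

Audio total: 168 + 96 = 264 kbps = 0.264 Mbps.
short film: 11.864 Mbps × 655 s × 1.05 = 8159.5 Mb
dashcam clip: 14.594 Mbps × 754 s × 1.05 = 11554.1 Mb
documentary: 12.104 Mbps × 4680 s × 1.05 = 59479.1 Mb
music video: 17.864 Mbps × 360 s × 1.05 = 6752.6 Mb
product demo: 9.354 Mbps × 900 s × 1.05 = 8839.5 Mb
wedding ceremony recording: 20.664 Mbps × 4800 s × 1.05 = 104146.6 Mb
Total: 198931.3 Mb = 24866.4 MB.
At 300 Mbps: 198931.3 / 300 = 663 s ≈ 11.1 minutes.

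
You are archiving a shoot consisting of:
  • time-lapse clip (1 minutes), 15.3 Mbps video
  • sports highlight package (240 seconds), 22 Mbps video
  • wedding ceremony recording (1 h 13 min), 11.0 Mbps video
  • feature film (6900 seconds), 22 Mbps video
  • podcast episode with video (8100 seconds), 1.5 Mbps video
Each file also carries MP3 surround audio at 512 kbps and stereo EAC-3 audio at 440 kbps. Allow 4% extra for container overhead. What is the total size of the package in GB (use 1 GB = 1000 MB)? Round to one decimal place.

Audio total: 512 + 440 = 952 kbps = 0.952 Mbps.
time-lapse clip: 16.252 Mbps × 60 s × 1.04 = 1014.1 Mb
sports highlight package: 22.952 Mbps × 240 s × 1.04 = 5728.8 Mb
wedding ceremony recording: 11.952 Mbps × 4380 s × 1.04 = 54443.8 Mb
feature film: 22.952 Mbps × 6900 s × 1.04 = 164703.6 Mb
podcast episode with video: 2.452 Mbps × 8100 s × 1.04 = 20655.6 Mb
Total: 246545.9 Mb = 30818.2 MB.
= 30.82 GB.

30.8 GB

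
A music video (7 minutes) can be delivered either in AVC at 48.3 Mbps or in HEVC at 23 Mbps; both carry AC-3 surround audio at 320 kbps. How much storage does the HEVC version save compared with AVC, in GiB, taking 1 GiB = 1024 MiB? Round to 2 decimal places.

7 min = 420 s
Audio: 320 kbps = 0.320 Mbps.
AVC: 48.620 Mbps × 420 s = 20420.4 Mb = 2.377 GiB.
HEVC: 23.320 Mbps × 420 s = 9794.4 Mb = 1.140 GiB.
Saving: 2.377 − 1.140 = 1.237 GiB.

1.24 GiB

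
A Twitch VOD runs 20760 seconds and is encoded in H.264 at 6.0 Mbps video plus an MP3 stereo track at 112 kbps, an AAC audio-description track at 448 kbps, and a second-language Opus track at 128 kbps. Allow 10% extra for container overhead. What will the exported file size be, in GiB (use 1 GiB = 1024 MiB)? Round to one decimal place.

Audio total: 112 + 448 + 128 = 688 kbps = 0.688 Mbps.
Total bitrate: 6.0 + 0.688 = 6.688 Mbps.
Stream data: 6.688 Mbps × 20760 s = 138842.9 Mb.
With 10% container overhead: ×1.10.
152,727 Mb = 19,090,896,000 bytes ÷ 1,073,741,824 = 17.78 GiB.

17.8 GiB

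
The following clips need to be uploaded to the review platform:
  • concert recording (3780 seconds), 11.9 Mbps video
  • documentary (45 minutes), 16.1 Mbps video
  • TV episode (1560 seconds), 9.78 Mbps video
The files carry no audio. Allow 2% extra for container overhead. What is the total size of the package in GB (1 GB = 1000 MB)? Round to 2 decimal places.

13.22 GB

concert recording: 11.900 Mbps × 3780 s × 1.02 = 45881.6 Mb
documentary: 16.100 Mbps × 2700 s × 1.02 = 44339.4 Mb
TV episode: 9.780 Mbps × 1560 s × 1.02 = 15561.9 Mb
Total: 105783.0 Mb = 13222.9 MB.
= 13.22 GB.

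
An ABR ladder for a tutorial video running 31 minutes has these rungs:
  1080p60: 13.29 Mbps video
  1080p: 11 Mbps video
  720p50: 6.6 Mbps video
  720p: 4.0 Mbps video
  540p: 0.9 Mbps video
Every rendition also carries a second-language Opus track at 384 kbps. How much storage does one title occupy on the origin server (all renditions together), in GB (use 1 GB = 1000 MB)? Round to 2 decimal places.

31 min = 1860 s
Audio: 384 kbps = 0.384 Mbps.
Sum of rendition bitrates: (13.29+0.384) + (11+0.384) + (6.6+0.384) + (4.0+0.384) + (0.9+0.384) = 37.710 Mbps.
× 1860 s = 70,141 Mb = 8,768 MB = 8.768 GB.

8.77 GB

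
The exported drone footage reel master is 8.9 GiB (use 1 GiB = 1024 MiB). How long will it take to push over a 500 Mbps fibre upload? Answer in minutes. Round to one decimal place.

File: 8.9 GiB = 76450.4 Mb.
At 500 Mbps: 76450.4 / 500 = 152.9 s ≈ 2.55 minutes.

2.5 minutes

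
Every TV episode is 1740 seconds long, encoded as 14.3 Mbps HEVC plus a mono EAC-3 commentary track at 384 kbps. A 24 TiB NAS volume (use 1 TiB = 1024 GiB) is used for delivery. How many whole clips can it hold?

8262

Audio: 384 kbps = 0.384 Mbps.
Total bitrate: 14.684 Mbps.
Per item: 14.684 Mbps × 1740 s = 25,550 Mb = 3,194 MB.
Capacity: 24 TiB = 211,106,233 Mb; 8262.42 items → 8262 complete.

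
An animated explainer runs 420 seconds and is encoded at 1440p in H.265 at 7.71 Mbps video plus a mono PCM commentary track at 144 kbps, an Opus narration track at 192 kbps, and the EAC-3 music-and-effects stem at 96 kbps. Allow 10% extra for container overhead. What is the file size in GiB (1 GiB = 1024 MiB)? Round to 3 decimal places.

0.438 GiB

Audio total: 144 + 192 + 96 = 432 kbps = 0.432 Mbps.
Total bitrate: 7.71 + 0.432 = 8.142 Mbps.
Stream data: 8.142 Mbps × 420 s = 3419.6 Mb.
With 10% container overhead: ×1.10.
3,762 Mb = 470,200,500 bytes ÷ 1,073,741,824 = 0.4379 GiB.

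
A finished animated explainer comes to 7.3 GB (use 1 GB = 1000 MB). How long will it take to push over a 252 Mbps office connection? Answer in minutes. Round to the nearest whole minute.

File: 7.3 GB = 58400.0 Mb.
At 252 Mbps: 58400.0 / 252 = 231.7 s ≈ 3.86 minutes.

4 minutes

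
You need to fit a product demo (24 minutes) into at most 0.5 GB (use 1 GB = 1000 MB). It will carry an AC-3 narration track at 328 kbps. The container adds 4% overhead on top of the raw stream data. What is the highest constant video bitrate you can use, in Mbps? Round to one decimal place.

2.3 Mbps

Budget: 0.5 GB = 4000.0 Mb.
Stream payload after overhead: 4000.0 / 1.04 = 3846.2 Mb.
24 min = 1440 s
Total bitrate budget: 3846.2 Mb / 1440 s = 2.671 Mbps.
Audio: 328 kbps = 0.328 Mbps.
Video: 2.671 − 0.328 = 2.343 Mbps.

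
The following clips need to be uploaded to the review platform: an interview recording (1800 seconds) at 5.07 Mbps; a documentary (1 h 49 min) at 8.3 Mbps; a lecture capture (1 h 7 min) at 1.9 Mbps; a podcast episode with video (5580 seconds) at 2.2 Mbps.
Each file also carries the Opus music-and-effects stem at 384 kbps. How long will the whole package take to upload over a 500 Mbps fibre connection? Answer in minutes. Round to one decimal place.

3.0 minutes

Audio: 384 kbps = 0.384 Mbps.
interview recording: 5.454 Mbps × 1800 s = 9817.2 Mb
documentary: 8.684 Mbps × 6540 s = 56793.4 Mb
lecture capture: 2.284 Mbps × 4020 s = 9181.7 Mb
podcast episode with video: 2.584 Mbps × 5580 s = 14418.7 Mb
Total: 90211.0 Mb = 11276.4 MB.
At 500 Mbps: 90211.0 / 500 = 180 s ≈ 3.01 minutes.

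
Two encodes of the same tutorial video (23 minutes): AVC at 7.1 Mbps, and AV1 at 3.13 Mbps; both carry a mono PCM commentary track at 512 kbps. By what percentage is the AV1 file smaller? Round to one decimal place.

23 min = 1380 s
Audio: 512 kbps = 0.512 Mbps.
AVC: 7.612 Mbps × 1380 s = 10504.6 Mb = 1.313 GB.
AV1: 3.642 Mbps × 1380 s = 5026.0 Mb = 0.628 GB.
Reduction: (1 − 0.628/1.313) × 100 = 52.15%.

52.2%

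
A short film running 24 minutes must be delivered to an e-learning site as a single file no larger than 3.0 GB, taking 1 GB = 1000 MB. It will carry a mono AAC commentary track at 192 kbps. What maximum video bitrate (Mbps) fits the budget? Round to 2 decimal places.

Budget: 3.0 GB = 24000.0 Mb.
24 min = 1440 s
Total bitrate budget: 24000.0 Mb / 1440 s = 16.667 Mbps.
Audio: 192 kbps = 0.192 Mbps.
Video: 16.667 − 0.192 = 16.475 Mbps.

16.47 Mbps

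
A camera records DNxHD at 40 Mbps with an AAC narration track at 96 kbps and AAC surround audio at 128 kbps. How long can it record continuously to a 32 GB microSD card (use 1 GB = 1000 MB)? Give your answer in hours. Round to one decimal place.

Audio total: 96 + 128 = 224 kbps = 0.224 Mbps.
Total bitrate: 40 + 0.224 = 40.224 Mbps.
Capacity: 32 GB = 256,000 Mb.
Recording time: 256,000 / 40.224 = 6,364 s ≈ 1.77 hours.

1.8 hours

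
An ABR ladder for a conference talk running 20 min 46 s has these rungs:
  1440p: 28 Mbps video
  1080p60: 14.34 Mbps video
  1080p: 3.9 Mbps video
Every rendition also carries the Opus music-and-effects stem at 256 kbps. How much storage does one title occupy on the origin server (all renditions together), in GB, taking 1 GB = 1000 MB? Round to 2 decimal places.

7.32 GB

20 min 46 s = 1246 s
Audio: 256 kbps = 0.256 Mbps.
Sum of rendition bitrates: (28+0.256) + (14.34+0.256) + (3.9+0.256) = 47.008 Mbps.
× 1246 s = 58,572 Mb = 7,321 MB = 7.321 GB.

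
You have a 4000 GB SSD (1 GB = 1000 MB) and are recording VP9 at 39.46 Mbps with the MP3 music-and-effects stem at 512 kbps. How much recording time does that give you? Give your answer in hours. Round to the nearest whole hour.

222 hours

Audio: 512 kbps = 0.512 Mbps.
Total bitrate: 39.46 + 0.512 = 39.972 Mbps.
Capacity: 4000 GB = 32,000,000 Mb.
Recording time: 32,000,000 / 39.972 = 800,560 s ≈ 222 hours.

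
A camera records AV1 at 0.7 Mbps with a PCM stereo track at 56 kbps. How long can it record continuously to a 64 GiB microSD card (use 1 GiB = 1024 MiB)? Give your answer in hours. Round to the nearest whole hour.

Audio: 56 kbps = 0.056 Mbps.
Total bitrate: 0.7 + 0.056 = 0.756 Mbps.
Capacity: 64 GiB = 549,756 Mb.
Recording time: 549,756 / 0.756 = 727,190 s ≈ 202 hours.

202 hours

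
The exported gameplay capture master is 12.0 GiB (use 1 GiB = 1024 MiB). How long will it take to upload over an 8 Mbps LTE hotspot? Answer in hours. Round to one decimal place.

3.6 hours

File: 12.0 GiB = 103079.2 Mb.
At 8 Mbps: 103079.2 / 8 = 12884.9 s ≈ 3.58 hours.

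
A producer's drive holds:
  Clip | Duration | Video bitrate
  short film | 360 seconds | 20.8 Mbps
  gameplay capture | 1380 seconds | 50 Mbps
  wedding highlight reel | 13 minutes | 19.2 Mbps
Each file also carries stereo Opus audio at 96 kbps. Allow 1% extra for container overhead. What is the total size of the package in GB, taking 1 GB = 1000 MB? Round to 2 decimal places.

Audio: 96 kbps = 0.096 Mbps.
short film: 20.896 Mbps × 360 s × 1.01 = 7597.8 Mb
gameplay capture: 50.096 Mbps × 1380 s × 1.01 = 69823.8 Mb
wedding highlight reel: 19.296 Mbps × 780 s × 1.01 = 15201.4 Mb
Total: 92623.0 Mb = 11577.9 MB.
= 11.58 GB.

11.58 GB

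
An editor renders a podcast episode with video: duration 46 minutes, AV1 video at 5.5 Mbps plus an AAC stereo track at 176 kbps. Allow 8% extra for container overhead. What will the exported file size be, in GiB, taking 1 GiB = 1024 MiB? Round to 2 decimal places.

1.97 GiB

46 min = 2760 s
Audio: 176 kbps = 0.176 Mbps.
Total bitrate: 5.5 + 0.176 = 5.676 Mbps.
Stream data: 5.676 Mbps × 2760 s = 15665.8 Mb.
With 8% container overhead: ×1.08.
16,919 Mb = 2,114,877,600 bytes ÷ 1,073,741,824 = 1.970 GiB.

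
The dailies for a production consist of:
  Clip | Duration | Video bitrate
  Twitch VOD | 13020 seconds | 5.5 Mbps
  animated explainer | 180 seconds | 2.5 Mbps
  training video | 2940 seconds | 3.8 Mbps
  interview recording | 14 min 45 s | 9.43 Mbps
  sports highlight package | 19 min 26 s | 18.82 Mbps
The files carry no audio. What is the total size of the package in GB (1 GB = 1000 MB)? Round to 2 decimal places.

Twitch VOD: 5.500 Mbps × 13020 s = 71610.0 Mb
animated explainer: 2.500 Mbps × 180 s = 450.0 Mb
training video: 3.800 Mbps × 2940 s = 11172.0 Mb
interview recording: 9.430 Mbps × 885 s = 8345.5 Mb
sports highlight package: 18.820 Mbps × 1166 s = 21944.1 Mb
Total: 113521.7 Mb = 14190.2 MB.
= 14.19 GB.

14.19 GB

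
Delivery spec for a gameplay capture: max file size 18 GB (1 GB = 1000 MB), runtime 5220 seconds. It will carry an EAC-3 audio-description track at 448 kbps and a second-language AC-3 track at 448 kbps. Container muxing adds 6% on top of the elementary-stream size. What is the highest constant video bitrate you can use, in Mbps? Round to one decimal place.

Budget: 18 GB = 144000.0 Mb.
Stream payload after overhead: 144000.0 / 1.06 = 135849.1 Mb.
Total bitrate budget: 135849.1 Mb / 5220 s = 26.025 Mbps.
Audio total: 448 + 448 = 896 kbps = 0.896 Mbps.
Video: 26.025 − 0.896 = 25.129 Mbps.

25.1 Mbps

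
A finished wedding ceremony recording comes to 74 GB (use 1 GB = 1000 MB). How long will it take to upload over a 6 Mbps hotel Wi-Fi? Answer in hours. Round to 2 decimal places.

27.41 hours

File: 74 GB = 592000.0 Mb.
At 6 Mbps: 592000.0 / 6 = 98666.7 s ≈ 27.4 hours.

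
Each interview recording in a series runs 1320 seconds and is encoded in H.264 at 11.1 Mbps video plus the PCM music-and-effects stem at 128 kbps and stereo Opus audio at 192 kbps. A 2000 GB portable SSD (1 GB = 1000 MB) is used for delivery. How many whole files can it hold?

Audio total: 128 + 192 = 320 kbps = 0.320 Mbps.
Total bitrate: 11.420 Mbps.
Per item: 11.420 Mbps × 1320 s = 15,074 Mb = 1,884 MB.
Capacity: 2000 GB = 16,000,000 Mb; 1061.40 items → 1061 complete.

1061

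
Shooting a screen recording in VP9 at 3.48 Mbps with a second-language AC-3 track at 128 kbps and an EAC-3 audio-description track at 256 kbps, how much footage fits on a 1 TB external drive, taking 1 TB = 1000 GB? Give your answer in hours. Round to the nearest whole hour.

Audio total: 128 + 256 = 384 kbps = 0.384 Mbps.
Total bitrate: 3.48 + 0.384 = 3.864 Mbps.
Capacity: 1 TB = 8,000,000 Mb.
Recording time: 8,000,000 / 3.864 = 2,070,393 s ≈ 575 hours.

575 hours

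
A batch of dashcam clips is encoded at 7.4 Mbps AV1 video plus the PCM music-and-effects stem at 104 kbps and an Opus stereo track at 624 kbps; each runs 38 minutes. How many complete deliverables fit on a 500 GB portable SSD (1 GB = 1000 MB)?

215

38 min = 2280 s
Audio total: 104 + 624 = 728 kbps = 0.728 Mbps.
Total bitrate: 8.128 Mbps.
Per item: 8.128 Mbps × 2280 s = 18,532 Mb = 2,316 MB.
Capacity: 500 GB = 4,000,000 Mb; 215.84 items → 215 complete.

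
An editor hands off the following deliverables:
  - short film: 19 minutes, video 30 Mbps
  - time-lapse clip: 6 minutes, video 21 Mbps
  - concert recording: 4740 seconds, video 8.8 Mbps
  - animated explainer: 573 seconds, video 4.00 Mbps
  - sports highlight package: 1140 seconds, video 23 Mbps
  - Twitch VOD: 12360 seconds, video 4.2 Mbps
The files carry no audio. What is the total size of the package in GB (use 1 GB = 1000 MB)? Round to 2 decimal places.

20.49 GB

short film: 30.000 Mbps × 1140 s = 34200.0 Mb
time-lapse clip: 21.000 Mbps × 360 s = 7560.0 Mb
concert recording: 8.800 Mbps × 4740 s = 41712.0 Mb
animated explainer: 4.000 Mbps × 573 s = 2292.0 Mb
sports highlight package: 23.000 Mbps × 1140 s = 26220.0 Mb
Twitch VOD: 4.200 Mbps × 12360 s = 51912.0 Mb
Total: 163896.0 Mb = 20487.0 MB.
= 20.49 GB.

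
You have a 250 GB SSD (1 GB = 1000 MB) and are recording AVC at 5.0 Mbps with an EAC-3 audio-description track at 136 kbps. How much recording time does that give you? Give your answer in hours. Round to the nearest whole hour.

108 hours

Audio: 136 kbps = 0.136 Mbps.
Total bitrate: 5.0 + 0.136 = 5.136 Mbps.
Capacity: 250 GB = 2,000,000 Mb.
Recording time: 2,000,000 / 5.136 = 389,408 s ≈ 108 hours.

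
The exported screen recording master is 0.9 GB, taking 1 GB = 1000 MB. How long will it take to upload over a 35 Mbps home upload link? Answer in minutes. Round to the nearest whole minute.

3 minutes

File: 0.9 GB = 7200.0 Mb.
At 35 Mbps: 7200.0 / 35 = 205.7 s ≈ 3.43 minutes.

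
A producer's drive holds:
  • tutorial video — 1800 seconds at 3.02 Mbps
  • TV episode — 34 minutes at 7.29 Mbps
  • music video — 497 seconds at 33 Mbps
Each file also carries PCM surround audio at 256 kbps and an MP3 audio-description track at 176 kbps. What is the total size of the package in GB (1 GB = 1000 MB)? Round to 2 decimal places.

4.82 GB

Audio total: 256 + 176 = 432 kbps = 0.432 Mbps.
tutorial video: 3.452 Mbps × 1800 s = 6213.6 Mb
TV episode: 7.722 Mbps × 2040 s = 15752.9 Mb
music video: 33.432 Mbps × 497 s = 16615.7 Mb
Total: 38582.2 Mb = 4822.8 MB.
= 4.823 GB.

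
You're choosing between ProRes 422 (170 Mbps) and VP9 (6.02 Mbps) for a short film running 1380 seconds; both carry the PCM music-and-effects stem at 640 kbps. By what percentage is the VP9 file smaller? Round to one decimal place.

Audio: 640 kbps = 0.640 Mbps.
ProRes 422: 170.640 Mbps × 1380 s = 235483.2 Mb = 29.435 GB.
VP9: 6.660 Mbps × 1380 s = 9190.8 Mb = 1.149 GB.
Reduction: (1 − 1.149/29.435) × 100 = 96.10%.

96.1%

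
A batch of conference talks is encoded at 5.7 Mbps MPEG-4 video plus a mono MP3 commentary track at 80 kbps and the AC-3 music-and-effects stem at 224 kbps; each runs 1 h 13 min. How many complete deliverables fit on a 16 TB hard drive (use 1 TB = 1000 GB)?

1 h 13 min = 73 min = 4380 s
Audio total: 80 + 224 = 304 kbps = 0.304 Mbps.
Total bitrate: 6.004 Mbps.
Per item: 6.004 Mbps × 4380 s = 26,298 Mb = 3,287 MB.
Capacity: 16 TB = 128,000,000 Mb; 4867.38 items → 4867 complete.

4867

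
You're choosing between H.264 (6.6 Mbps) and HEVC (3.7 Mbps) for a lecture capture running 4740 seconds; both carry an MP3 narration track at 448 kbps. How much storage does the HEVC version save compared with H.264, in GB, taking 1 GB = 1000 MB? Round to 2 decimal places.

1.72 GB

Audio: 448 kbps = 0.448 Mbps.
H.264: 7.048 Mbps × 4740 s = 33407.5 Mb = 4.176 GB.
HEVC: 4.148 Mbps × 4740 s = 19661.5 Mb = 2.458 GB.
Saving: 4.176 − 2.458 = 1.718 GB.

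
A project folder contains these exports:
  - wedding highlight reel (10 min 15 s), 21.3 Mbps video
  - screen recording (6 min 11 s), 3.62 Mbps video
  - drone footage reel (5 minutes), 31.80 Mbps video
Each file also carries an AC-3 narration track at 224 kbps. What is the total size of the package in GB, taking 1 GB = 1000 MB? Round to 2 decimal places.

Audio: 224 kbps = 0.224 Mbps.
wedding highlight reel: 21.524 Mbps × 615 s = 13237.3 Mb
screen recording: 3.844 Mbps × 371 s = 1426.1 Mb
drone footage reel: 32.024 Mbps × 300 s = 9607.2 Mb
Total: 24270.6 Mb = 3033.8 MB.
= 3.034 GB.

3.03 GB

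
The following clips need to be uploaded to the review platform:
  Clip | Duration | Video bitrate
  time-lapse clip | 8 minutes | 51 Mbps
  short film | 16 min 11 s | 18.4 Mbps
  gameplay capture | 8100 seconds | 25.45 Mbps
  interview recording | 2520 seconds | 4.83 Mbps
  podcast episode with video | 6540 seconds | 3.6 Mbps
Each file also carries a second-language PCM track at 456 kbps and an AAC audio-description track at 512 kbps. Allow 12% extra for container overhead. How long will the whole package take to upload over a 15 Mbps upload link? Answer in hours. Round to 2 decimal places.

Audio total: 456 + 512 = 968 kbps = 0.968 Mbps.
time-lapse clip: 51.968 Mbps × 480 s × 1.12 = 27938.0 Mb
short film: 19.368 Mbps × 971 s × 1.12 = 21063.1 Mb
gameplay capture: 26.418 Mbps × 8100 s × 1.12 = 239664.1 Mb
interview recording: 5.798 Mbps × 2520 s × 1.12 = 16364.3 Mb
podcast episode with video: 4.568 Mbps × 6540 s × 1.12 = 33459.7 Mb
Total: 338489.1 Mb = 42311.1 MB.
At 15 Mbps: 338489.1 / 15 = 22566 s ≈ 6.27 hours.

6.27 hours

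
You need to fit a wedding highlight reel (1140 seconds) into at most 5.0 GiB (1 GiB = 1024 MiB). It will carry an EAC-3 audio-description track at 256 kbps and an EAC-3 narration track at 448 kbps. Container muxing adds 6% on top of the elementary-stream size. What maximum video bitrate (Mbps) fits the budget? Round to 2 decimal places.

34.84 Mbps

Budget: 5.0 GiB = 42949.7 Mb.
Stream payload after overhead: 42949.7 / 1.06 = 40518.6 Mb.
Total bitrate budget: 40518.6 Mb / 1140 s = 35.543 Mbps.
Audio total: 256 + 448 = 704 kbps = 0.704 Mbps.
Video: 35.543 − 0.704 = 34.839 Mbps.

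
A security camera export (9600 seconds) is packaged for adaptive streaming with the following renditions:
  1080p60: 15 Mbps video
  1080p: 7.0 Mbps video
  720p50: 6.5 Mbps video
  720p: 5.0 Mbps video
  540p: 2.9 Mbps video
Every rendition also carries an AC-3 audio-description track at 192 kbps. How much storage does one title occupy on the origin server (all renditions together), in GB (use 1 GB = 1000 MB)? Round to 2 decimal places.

Audio: 192 kbps = 0.192 Mbps.
Sum of rendition bitrates: (15+0.192) + (7.0+0.192) + (6.5+0.192) + (5.0+0.192) + (2.9+0.192) = 37.360 Mbps.
× 9600 s = 358,656 Mb = 44,832 MB = 44.83 GB.

44.83 GB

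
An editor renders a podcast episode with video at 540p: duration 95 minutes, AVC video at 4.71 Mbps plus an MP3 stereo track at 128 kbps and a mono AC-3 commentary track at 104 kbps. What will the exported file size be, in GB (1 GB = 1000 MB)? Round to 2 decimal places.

95 min = 5700 s
Audio total: 128 + 104 = 232 kbps = 0.232 Mbps.
Total bitrate: 4.71 + 0.232 = 4.942 Mbps.
Stream data: 4.942 Mbps × 5700 s = 28169.4 Mb.
28,169 Mb ÷ 8 = 3,521 MB → 3.521 GB.

3.52 GB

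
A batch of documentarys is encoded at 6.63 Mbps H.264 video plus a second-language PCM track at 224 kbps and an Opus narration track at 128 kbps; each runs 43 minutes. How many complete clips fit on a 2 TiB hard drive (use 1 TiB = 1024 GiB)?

43 min = 2580 s
Audio total: 224 + 128 = 352 kbps = 0.352 Mbps.
Total bitrate: 6.982 Mbps.
Per item: 6.982 Mbps × 2580 s = 18,014 Mb = 2,252 MB.
Capacity: 2 TiB = 17,592,186 Mb; 976.61 items → 976 complete.

976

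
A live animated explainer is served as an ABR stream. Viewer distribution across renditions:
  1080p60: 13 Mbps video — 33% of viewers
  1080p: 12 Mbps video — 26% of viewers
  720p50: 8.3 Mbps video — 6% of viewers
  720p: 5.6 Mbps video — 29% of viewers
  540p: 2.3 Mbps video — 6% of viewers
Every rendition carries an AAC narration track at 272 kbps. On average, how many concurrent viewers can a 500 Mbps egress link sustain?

50

Audio: 272 kbps = 0.272 Mbps.
Average per-viewer bitrate: 0.33×13.272 + 0.26×12.272 + 0.06×8.572 + 0.29×5.872 + 0.06×2.572 = 9.942 Mbps.
500 Mbps = 500.0 Mbps; 500.0 / 9.942 = 50.29 → 50.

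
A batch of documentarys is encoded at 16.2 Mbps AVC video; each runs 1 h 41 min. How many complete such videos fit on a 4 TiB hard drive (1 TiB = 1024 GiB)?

358

1 h 41 min = 101 min = 6060 s
Per item: 16.200 Mbps × 6060 s = 98,172 Mb = 12,272 MB.
Capacity: 4 TiB = 35,184,372 Mb; 358.40 items → 358 complete.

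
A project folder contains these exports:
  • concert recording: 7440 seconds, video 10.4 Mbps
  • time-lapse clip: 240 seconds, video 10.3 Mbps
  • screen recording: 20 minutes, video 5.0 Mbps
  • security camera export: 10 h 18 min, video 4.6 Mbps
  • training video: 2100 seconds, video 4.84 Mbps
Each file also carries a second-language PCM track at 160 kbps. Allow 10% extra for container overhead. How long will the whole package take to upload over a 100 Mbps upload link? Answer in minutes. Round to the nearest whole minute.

50 minutes

Audio: 160 kbps = 0.160 Mbps.
concert recording: 10.560 Mbps × 7440 s × 1.10 = 86423.0 Mb
time-lapse clip: 10.460 Mbps × 240 s × 1.10 = 2761.4 Mb
screen recording: 5.160 Mbps × 1200 s × 1.10 = 6811.2 Mb
security camera export: 4.760 Mbps × 37080 s × 1.10 = 194150.9 Mb
training video: 5.000 Mbps × 2100 s × 1.10 = 11550.0 Mb
Total: 301696.6 Mb = 37712.1 MB.
At 100 Mbps: 301696.6 / 100 = 3017 s ≈ 50.3 minutes.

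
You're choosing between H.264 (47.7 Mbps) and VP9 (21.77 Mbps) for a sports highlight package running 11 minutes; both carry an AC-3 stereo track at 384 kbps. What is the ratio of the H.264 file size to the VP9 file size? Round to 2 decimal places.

2.17

11 min = 660 s
Audio: 384 kbps = 0.384 Mbps.
H.264: 48.084 Mbps × 660 s = 31735.4 Mb = 3.967 GB.
VP9: 22.154 Mbps × 660 s = 14621.6 Mb = 1.828 GB.
Ratio: 3.967 / 1.828 = 2.170.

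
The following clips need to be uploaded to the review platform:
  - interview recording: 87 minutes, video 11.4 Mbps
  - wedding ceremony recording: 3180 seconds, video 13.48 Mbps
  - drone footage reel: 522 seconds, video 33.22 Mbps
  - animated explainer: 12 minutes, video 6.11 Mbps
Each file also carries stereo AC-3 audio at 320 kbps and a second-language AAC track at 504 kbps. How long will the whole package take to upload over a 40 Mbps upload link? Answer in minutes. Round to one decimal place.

Audio total: 320 + 504 = 824 kbps = 0.824 Mbps.
interview recording: 12.224 Mbps × 5220 s = 63809.3 Mb
wedding ceremony recording: 14.304 Mbps × 3180 s = 45486.7 Mb
drone footage reel: 34.044 Mbps × 522 s = 17771.0 Mb
animated explainer: 6.934 Mbps × 720 s = 4992.5 Mb
Total: 132059.4 Mb = 16507.4 MB.
At 40 Mbps: 132059.4 / 40 = 3301 s ≈ 55 minutes.

55.0 minutes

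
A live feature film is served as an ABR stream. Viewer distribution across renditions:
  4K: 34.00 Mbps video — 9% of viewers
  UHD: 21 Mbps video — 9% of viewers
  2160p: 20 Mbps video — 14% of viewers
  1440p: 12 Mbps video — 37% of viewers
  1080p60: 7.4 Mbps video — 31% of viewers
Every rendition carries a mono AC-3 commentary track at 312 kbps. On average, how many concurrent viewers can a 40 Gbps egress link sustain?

2703

Audio: 312 kbps = 0.312 Mbps.
Average per-viewer bitrate: 0.09×34.312 + 0.09×21.312 + 0.14×20.312 + 0.37×12.312 + 0.31×7.712 = 14.796 Mbps.
40 Gbps = 40,000 Mbps; 40,000 / 14.796 = 2703.43 → 2703.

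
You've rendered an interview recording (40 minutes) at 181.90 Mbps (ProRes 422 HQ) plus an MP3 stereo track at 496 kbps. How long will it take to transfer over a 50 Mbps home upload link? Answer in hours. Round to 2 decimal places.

2.43 hours

40 min = 2400 s
Audio: 496 kbps = 0.496 Mbps.
Total bitrate: 182.396 Mbps.
File: 182.396 Mbps × 2400 s = 437750.4 Mb.
At 50 Mbps: 437750.4 / 50 = 8755.0 s ≈ 2.43 hours.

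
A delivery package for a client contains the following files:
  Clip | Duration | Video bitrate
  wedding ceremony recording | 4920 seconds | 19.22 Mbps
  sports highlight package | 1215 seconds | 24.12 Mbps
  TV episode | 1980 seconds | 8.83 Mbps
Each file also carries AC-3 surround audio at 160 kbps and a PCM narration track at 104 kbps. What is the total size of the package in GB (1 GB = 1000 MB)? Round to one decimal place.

Audio total: 160 + 104 = 264 kbps = 0.264 Mbps.
wedding ceremony recording: 19.484 Mbps × 4920 s = 95861.3 Mb
sports highlight package: 24.384 Mbps × 1215 s = 29626.6 Mb
TV episode: 9.094 Mbps × 1980 s = 18006.1 Mb
Total: 143494.0 Mb = 17936.7 MB.
= 17.94 GB.

17.9 GB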